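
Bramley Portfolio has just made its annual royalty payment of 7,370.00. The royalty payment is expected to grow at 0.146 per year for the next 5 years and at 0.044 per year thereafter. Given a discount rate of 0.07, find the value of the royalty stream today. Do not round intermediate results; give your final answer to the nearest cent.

D_1 = 8446.02000
D_2 = 9679.13892
D_3 = 11092.29320
D_4 = 12711.76801
D_5 = 14567.68614
Terminal value at year 5: TV = D_5×(1+g_2)/(r−g_2) = 15208.66433/0.026 = 584948.62805
P_0 = D_1/(1+r)^1 + D_2/(1+r)^2 + D_3/(1+r)^3 + D_4/(1+r)^4 + D_5/(1+r)^5 + TV/(1+r)^5
    = 7893.47664 + 8454.13479 + 9054.61539 + 9697.74695 + 10386.55888 + 417060.28751 = 462546.82016

462546.82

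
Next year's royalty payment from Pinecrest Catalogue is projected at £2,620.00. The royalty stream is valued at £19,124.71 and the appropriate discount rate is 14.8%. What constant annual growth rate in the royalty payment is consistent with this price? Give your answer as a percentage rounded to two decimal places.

1.10%

P = D₁/(r−g) ⇒ g = r − D₁/P = 0.148 − £2,620.00/£19,124.71 = 0.011004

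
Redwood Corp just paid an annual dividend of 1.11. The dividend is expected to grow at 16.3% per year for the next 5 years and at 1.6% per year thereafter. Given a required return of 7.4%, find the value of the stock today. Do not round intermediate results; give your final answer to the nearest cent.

D_1 = 1.29093
D_2 = 1.50135
D_3 = 1.74607
D_4 = 2.03068
D_5 = 2.36168
Terminal value at year 5: TV = D_5×(1+g_2)/(r−g_2) = 2.39947/0.058 = 41.37017
P_0 = D_1/(1+r)^1 + D_2/(1+r)^2 + D_3/(1+r)^3 + D_4/(1+r)^4 + D_5/(1+r)^5 + TV/(1+r)^5
    = 1.20198 + 1.30159 + 1.40945 + 1.52625 + 1.65272 + 28.95115 = 36.04314

36.04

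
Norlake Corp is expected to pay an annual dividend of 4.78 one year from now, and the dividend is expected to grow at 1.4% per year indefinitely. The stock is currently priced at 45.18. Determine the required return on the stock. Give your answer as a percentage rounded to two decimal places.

P = D₁/(r − g) ⇒ r = D₁/P + g = 4.7800/45.18 + 0.014 = 0.105799 + 0.014 = 0.119799

11.98%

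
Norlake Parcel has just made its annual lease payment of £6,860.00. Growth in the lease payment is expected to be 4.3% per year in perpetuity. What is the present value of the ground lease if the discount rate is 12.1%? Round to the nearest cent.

£91730.51

D₁ = D₀ × (1 + g) = £6,860.00 × 1.043 = £7,154.9800
Growing perpetuity: P = D₁ / (r − g) = £7,154.9800 / (0.121 − 0.043) = £91,730.51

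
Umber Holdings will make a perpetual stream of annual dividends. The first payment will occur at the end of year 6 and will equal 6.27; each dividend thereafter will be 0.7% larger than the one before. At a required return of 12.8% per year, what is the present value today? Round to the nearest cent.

28.38

Value at end of year 5: C₁ / (r − g) = 6.27 / (0.128 − 0.007) = 51.8182
Discount to today: PV = 51.8182 / (1 + 0.128)^5 = 51.8182 / 1.826188 = 28.38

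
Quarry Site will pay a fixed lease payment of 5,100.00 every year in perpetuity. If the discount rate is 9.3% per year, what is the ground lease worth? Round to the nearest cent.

54838.71

Level perpetuity: PV = C / r = 5,100.00 / 0.093 = 54,838.71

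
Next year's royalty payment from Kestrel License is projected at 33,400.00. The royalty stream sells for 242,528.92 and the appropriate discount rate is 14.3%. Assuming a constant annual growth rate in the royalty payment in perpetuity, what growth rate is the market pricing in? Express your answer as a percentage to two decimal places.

P = D₁/(r−g) ⇒ g = r − D₁/P = 0.143 − 33,400.00/242,528.92 = 0.005284

0.53%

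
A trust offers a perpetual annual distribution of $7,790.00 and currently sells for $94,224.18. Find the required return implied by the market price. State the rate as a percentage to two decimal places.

8.27%

P = C/r ⇒ r = C/P = $7,790.00/$94,224.18 = 0.082675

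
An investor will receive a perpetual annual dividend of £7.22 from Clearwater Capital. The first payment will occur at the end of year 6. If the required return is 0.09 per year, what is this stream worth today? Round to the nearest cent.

Value at end of year 5: C / r = £7.22 / 0.09 = £80.2222
Discount to today: PV = £80.2222 / (1 + 0.09)^5 = £80.2222 / 1.538624 = £52.14

£52.14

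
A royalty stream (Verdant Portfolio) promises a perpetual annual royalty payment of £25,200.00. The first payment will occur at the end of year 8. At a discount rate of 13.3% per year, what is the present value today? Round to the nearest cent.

£79056.85

Value at end of year 7: C / r = £25,200.00 / 0.133 = £189,473.6842
Discount to today: PV = £189,473.6842 / (1 + 0.133)^7 = £189,473.6842 / 2.396676 = £79,056.85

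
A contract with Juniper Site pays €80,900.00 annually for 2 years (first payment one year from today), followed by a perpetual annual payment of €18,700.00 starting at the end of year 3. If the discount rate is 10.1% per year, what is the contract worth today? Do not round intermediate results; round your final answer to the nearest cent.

€292954.23

PV of 2-year annuity: €80,900.00 × [1 − (1+0.101)^−2] / 0.101 = 140216.76273
Perpetuity value at year 2: €18,700.00 / 0.101 = 185148.51485
PV of perpetuity: 185148.51485 / (1+0.101)^2 = 152737.47081
Total PV = 140216.76273 + 152737.47081 = 292954.23354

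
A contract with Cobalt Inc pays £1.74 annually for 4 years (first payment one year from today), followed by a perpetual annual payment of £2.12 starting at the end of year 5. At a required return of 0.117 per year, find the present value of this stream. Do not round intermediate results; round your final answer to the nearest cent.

PV of 4-year annuity: £1.74 × [1 − (1+0.117)^−4] / 0.117 = 5.31855
Perpetuity value at year 4: £2.12 / 0.117 = 18.11966
PV of perpetuity: 18.11966 / (1+0.117)^4 = 11.63958
Total PV = 5.31855 + 11.63958 = 16.95813

£16.96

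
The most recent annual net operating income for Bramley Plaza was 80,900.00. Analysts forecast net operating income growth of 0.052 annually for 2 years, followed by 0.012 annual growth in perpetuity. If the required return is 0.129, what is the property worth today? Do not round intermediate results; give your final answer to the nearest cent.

D_1 = 85106.80000
D_2 = 89532.35360
Terminal value at year 2: TV = D_2×(1+g_2)/(r−g_2) = 90606.74184/0.117 = 774416.59695
P_0 = D_1/(1+r)^1 + D_2/(1+r)^2 + TV/(1+r)^2
    = 75382.46236 + 70241.23153 + 607556.63512 = 753180.32901

753180.33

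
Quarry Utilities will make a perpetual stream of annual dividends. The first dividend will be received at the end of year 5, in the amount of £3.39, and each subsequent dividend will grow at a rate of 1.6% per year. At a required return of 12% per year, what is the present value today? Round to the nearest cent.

£20.72

Value at end of year 4: C₁ / (r − g) = £3.39 / (0.12 − 0.016) = £32.5962
Discount to today: PV = £32.5962 / (1 + 0.12)^4 = £32.5962 / 1.573519 = £20.72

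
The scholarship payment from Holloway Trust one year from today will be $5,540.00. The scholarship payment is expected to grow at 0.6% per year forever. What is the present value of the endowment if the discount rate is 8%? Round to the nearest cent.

$74864.86

Growing perpetuity: P = D₁ / (r − g) = $5,540.0000 / (0.08 − 0.006) = $74,864.86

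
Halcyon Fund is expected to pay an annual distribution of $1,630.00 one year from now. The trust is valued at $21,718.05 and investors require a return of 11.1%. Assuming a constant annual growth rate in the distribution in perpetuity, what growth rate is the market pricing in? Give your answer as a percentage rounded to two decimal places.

P = D₁/(r−g) ⇒ g = r − D₁/P = 0.111 − $1,630.00/$21,718.05 = 0.035947

3.59%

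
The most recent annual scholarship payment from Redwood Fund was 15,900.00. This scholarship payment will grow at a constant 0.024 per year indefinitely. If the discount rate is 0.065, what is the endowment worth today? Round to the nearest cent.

397112.20

D₁ = D₀ × (1 + g) = 15,900.00 × 1.024 = 16,281.6000
Growing perpetuity: P = D₁ / (r − g) = 16,281.6000 / (0.065 − 0.024) = 397,112.20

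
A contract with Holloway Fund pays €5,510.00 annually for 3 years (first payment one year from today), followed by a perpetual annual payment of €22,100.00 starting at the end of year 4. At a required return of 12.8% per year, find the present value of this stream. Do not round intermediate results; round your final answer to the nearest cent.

PV of 3-year annuity: €5,510.00 × [1 − (1+0.128)^−3] / 0.128 = 13054.26017
Perpetuity value at year 3: €22,100.00 / 0.128 = 172656.25000
PV of perpetuity: 172656.25000 / (1+0.128)^3 = 120297.05766
Total PV = 13054.26017 + 120297.05766 = 133351.31783

€133351.32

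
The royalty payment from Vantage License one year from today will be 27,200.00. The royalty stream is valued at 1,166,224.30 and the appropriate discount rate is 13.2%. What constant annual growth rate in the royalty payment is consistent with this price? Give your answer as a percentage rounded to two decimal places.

P = D₁/(r−g) ⇒ g = r − D₁/P = 0.132 − 27,200.00/1,166,224.30 = 0.108677

10.87%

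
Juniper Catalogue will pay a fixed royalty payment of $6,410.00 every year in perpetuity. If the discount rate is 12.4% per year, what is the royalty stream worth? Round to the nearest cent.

Level perpetuity: PV = C / r = $6,410.00 / 0.124 = $51,693.55

$51693.55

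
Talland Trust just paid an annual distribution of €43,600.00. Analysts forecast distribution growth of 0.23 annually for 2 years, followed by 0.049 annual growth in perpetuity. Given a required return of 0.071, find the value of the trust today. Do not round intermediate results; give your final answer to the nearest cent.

€2849599.19

D_1 = 53628.00000
D_2 = 65962.44000
Terminal value at year 2: TV = D_2×(1+g_2)/(r−g_2) = 69194.59956/0.022 = 3145209.07091
P_0 = D_1/(1+r)^1 + D_2/(1+r)^2 + TV/(1+r)^2
    = 50072.82913 + 57506.61049 + 2742019.74551 = 2849599.18513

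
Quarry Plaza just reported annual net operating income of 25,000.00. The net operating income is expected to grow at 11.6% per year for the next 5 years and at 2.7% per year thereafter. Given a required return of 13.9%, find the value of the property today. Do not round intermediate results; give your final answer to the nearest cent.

324640.03

D_1 = 27900.00000
D_2 = 31136.40000
D_3 = 34748.22240
D_4 = 38779.01620
D_5 = 43277.38208
Terminal value at year 5: TV = D_5×(1+g_2)/(r−g_2) = 44445.87139/0.112 = 396838.13744
P_0 = D_1/(1+r)^1 + D_2/(1+r)^2 + D_3/(1+r)^3 + D_4/(1+r)^4 + D_5/(1+r)^5 + TV/(1+r)^5
    = 24495.17120 + 24000.53649 + 23515.89001 + 23041.03007 + 22575.75905 + 207011.64774 = 324640.03457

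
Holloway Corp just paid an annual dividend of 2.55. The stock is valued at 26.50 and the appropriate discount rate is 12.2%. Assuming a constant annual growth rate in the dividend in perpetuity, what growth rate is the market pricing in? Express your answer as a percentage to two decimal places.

P = D₀(1+g)/(r−g) ⇒ P(r−g) = D₀(1+g) ⇒ g(P+D₀) = P·r − D₀
g = (P·r − D₀)/(P + D₀) = (26.50×0.122 − 2.55) / (26.50 + 2.55) = 0.023511

2.35%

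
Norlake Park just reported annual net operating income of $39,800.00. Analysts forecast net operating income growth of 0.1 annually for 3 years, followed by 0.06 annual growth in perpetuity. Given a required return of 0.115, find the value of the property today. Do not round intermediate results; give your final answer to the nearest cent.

D_1 = 43780.00000
D_2 = 48158.00000
D_3 = 52973.80000
Terminal value at year 3: TV = D_3×(1+g_2)/(r−g_2) = 56152.22800/0.055 = 1020949.60000
P_0 = D_1/(1+r)^1 + D_2/(1+r)^2 + D_3/(1+r)^3 + TV/(1+r)^3
    = 39264.57399 + 38736.35102 + 38215.23419 + 736511.78626 = 852727.94546

$852727.95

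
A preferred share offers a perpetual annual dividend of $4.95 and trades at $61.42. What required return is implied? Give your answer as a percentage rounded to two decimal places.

8.06%

P = C/r ⇒ r = C/P = $4.95/$61.42 = 0.080593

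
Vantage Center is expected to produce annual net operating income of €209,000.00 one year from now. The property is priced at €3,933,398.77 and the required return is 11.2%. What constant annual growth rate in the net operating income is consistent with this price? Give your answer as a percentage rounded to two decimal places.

5.89%

P = D₁/(r−g) ⇒ g = r − D₁/P = 0.112 − €209,000.00/€3,933,398.77 = 0.058865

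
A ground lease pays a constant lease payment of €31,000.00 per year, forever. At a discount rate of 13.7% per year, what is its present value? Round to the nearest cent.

Level perpetuity: PV = C / r = €31,000.00 / 0.137 = €226,277.37

€226277.37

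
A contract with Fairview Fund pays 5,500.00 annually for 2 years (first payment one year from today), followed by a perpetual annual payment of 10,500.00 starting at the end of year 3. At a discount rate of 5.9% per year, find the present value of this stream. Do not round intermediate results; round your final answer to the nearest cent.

PV of 2-year annuity: 5,500.00 × [1 − (1+0.059)^−2] / 0.059 = 10097.80817
Perpetuity value at year 2: 10,500.00 / 0.059 = 177966.10169
PV of perpetuity: 177966.10169 / (1+0.059)^2 = 158688.46792
Total PV = 10097.80817 + 158688.46792 = 168786.27609

168786.28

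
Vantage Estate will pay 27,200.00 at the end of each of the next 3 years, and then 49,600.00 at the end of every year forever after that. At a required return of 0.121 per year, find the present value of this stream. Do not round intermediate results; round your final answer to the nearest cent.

PV of 3-year annuity: 27,200.00 × [1 − (1+0.121)^−3] / 0.121 = 65217.71131
Perpetuity value at year 3: 49,600.00 / 0.121 = 409917.35537
PV of perpetuity: 409917.35537 / (1+0.121)^3 = 290990.94063
Total PV = 65217.71131 + 290990.94063 = 356208.65194

356208.65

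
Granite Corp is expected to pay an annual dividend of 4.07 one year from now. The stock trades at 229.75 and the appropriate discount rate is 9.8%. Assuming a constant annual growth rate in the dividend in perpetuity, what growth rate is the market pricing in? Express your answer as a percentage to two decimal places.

8.03%

P = D₁/(r−g) ⇒ g = r − D₁/P = 0.098 − 4.07/229.75 = 0.080285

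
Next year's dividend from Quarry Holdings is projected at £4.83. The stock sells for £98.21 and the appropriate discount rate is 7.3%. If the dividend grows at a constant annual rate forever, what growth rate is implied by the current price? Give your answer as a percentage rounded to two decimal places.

P = D₁/(r−g) ⇒ g = r − D₁/P = 0.073 − £4.83/£98.21 = 0.023820

2.38%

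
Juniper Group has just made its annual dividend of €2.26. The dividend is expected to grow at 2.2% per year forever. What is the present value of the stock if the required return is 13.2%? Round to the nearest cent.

D₁ = D₀ × (1 + g) = €2.26 × 1.022 = €2.3097
Growing perpetuity: P = D₁ / (r − g) = €2.3097 / (0.132 − 0.022) = €21.00

€21.00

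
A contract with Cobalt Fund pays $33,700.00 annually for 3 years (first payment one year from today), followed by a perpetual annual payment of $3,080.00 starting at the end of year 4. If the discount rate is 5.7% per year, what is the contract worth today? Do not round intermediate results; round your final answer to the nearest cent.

$136339.14

PV of 3-year annuity: $33,700.00 × [1 − (1+0.057)^−3] / 0.057 = 90582.83950
Perpetuity value at year 3: $3,080.00 / 0.057 = 54035.08772
PV of perpetuity: 54035.08772 / (1+0.057)^3 = 45756.30001
Total PV = 90582.83950 + 45756.30001 = 136339.13952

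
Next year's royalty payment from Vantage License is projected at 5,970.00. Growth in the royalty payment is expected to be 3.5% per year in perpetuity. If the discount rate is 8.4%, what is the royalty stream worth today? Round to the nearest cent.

121836.73

Growing perpetuity: P = D₁ / (r − g) = 5,970.0000 / (0.084 − 0.035) = 121,836.73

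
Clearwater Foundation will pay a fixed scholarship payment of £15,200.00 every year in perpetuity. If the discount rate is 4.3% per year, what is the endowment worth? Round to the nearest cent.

£353488.37

Level perpetuity: PV = C / r = £15,200.00 / 0.043 = £353,488.37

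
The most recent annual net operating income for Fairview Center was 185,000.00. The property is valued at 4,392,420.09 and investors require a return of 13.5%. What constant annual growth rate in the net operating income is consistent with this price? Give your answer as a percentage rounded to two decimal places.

8.91%

P = D₀(1+g)/(r−g) ⇒ P(r−g) = D₀(1+g) ⇒ g(P+D₀) = P·r − D₀
g = (P·r − D₀)/(P + D₀) = (4,392,420.09×0.135 − 185,000.00) / (4,392,420.09 + 185,000.00) = 0.089128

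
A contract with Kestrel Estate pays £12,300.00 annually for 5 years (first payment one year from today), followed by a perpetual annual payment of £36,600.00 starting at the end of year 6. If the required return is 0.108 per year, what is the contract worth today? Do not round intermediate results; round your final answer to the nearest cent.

£248624.91

PV of 5-year annuity: £12,300.00 × [1 − (1+0.108)^−5] / 0.108 = 45689.17480
Perpetuity value at year 5: £36,600.00 / 0.108 = 338888.88889
PV of perpetuity: 338888.88889 / (1+0.108)^5 = 202935.73461
Total PV = 45689.17480 + 202935.73461 = 248624.90941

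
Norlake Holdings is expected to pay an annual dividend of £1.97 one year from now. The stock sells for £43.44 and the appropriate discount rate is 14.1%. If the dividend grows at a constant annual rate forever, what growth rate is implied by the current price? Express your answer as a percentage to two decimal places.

9.57%

P = D₁/(r−g) ⇒ g = r − D₁/P = 0.141 − £1.97/£43.44 = 0.095650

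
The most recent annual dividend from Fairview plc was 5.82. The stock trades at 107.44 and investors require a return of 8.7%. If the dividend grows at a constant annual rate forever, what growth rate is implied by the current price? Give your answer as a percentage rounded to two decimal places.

P = D₀(1+g)/(r−g) ⇒ P(r−g) = D₀(1+g) ⇒ g(P+D₀) = P·r − D₀
g = (P·r − D₀)/(P + D₀) = (107.44×0.087 − 5.82) / (107.44 + 5.82) = 0.031143

3.11%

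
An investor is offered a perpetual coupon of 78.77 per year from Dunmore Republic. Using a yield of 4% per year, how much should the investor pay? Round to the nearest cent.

1969.25

Level perpetuity: PV = C / r = 78.77 / 0.04 = 1,969.25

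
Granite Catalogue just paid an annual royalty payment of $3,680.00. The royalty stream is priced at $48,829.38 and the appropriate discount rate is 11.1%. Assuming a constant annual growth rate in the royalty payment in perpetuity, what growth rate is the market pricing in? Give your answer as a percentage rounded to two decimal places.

3.31%

P = D₀(1+g)/(r−g) ⇒ P(r−g) = D₀(1+g) ⇒ g(P+D₀) = P·r − D₀
g = (P·r − D₀)/(P + D₀) = ($48,829.38×0.111 − $3,680.00) / ($48,829.38 + $3,680.00) = 0.033138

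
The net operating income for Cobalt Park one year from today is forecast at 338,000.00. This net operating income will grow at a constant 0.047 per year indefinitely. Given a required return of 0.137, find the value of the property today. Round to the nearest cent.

3755555.56

Growing perpetuity: P = D₁ / (r − g) = 338,000.0000 / (0.137 − 0.047) = 3,755,555.56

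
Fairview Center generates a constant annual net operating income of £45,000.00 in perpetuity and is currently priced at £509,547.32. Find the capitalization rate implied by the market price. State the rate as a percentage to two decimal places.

P = C/r ⇒ r = C/P = £45,000.00/£509,547.32 = 0.088314

8.83%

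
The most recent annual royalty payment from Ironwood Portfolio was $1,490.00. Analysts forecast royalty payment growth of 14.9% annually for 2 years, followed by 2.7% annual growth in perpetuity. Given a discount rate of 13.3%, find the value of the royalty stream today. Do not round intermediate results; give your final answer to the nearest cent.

D_1 = 1712.01000
D_2 = 1967.09949
Terminal value at year 2: TV = D_2×(1+g_2)/(r−g_2) = 2020.21118/0.106 = 19058.59600
P_0 = D_1/(1+r)^1 + D_2/(1+r)^2 + TV/(1+r)^2
    = 1511.04148 + 1532.38011 + 14846.73936 = 17890.16095

$17890.16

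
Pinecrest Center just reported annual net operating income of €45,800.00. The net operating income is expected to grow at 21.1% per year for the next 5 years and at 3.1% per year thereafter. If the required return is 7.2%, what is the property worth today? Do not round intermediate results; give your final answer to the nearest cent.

€2453842.75

D_1 = 55463.80000
D_2 = 67166.66180
D_3 = 81338.82744
D_4 = 98501.32003
D_5 = 119285.09856
Terminal value at year 5: TV = D_5×(1+g_2)/(r−g_2) = 122982.93661/0.041 = 2999583.81978
P_0 = D_1/(1+r)^1 + D_2/(1+r)^2 + D_3/(1+r)^3 + D_4/(1+r)^4 + D_5/(1+r)^5 + TV/(1+r)^5
    = 51738.61940 + 58447.26502 + 66025.78166 + 74586.96043 + 84258.21743 + 2118785.90658 = 2453842.75052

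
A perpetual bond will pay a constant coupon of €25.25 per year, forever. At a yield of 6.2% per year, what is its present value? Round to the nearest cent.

Level perpetuity: PV = C / r = €25.25 / 0.062 = €407.26

€407.26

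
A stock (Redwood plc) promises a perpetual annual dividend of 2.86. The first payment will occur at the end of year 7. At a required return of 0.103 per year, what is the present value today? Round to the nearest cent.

Value at end of year 6: C / r = 2.86 / 0.103 = 27.7670
Discount to today: PV = 27.7670 / (1 + 0.103)^6 = 27.7670 / 1.800749 = 15.42

15.42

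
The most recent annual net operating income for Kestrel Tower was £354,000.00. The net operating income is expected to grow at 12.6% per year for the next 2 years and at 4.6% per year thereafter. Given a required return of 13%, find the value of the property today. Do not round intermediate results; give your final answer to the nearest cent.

£5081235.15

D_1 = 398604.00000
D_2 = 448828.10400
Terminal value at year 2: TV = D_2×(1+g_2)/(r−g_2) = 469474.19678/0.084 = 5588978.53314
P_0 = D_1/(1+r)^1 + D_2/(1+r)^2 + TV/(1+r)^2
    = 352746.90265 + 351498.24105 + 4376990.00168 = 5081235.14539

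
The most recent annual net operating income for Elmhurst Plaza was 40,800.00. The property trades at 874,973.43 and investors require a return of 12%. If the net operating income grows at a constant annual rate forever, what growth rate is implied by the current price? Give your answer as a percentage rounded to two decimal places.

7.01%

P = D₀(1+g)/(r−g) ⇒ P(r−g) = D₀(1+g) ⇒ g(P+D₀) = P·r − D₀
g = (P·r − D₀)/(P + D₀) = (874,973.43×0.12 − 40,800.00) / (874,973.43 + 40,800.00) = 0.070101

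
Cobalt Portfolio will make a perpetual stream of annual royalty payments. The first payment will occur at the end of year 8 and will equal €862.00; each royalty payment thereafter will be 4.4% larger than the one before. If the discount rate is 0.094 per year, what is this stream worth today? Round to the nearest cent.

Value at end of year 7: C₁ / (r − g) = €862.00 / (0.094 − 0.044) = €17,240.0000
Discount to today: PV = €17,240.0000 / (1 + 0.094)^7 = €17,240.0000 / 1.875518 = €9,192.13

€9192.13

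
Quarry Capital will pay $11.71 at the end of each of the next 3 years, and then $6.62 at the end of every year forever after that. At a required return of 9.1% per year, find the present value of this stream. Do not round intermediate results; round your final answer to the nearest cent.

$85.61

PV of 3-year annuity: $11.71 × [1 − (1+0.091)^−3] / 0.091 = 29.58871
Perpetuity value at year 3: $6.62 / 0.091 = 72.74725
PV of perpetuity: 72.74725 / (1+0.091)^3 = 56.01990
Total PV = 29.58871 + 56.01990 = 85.60861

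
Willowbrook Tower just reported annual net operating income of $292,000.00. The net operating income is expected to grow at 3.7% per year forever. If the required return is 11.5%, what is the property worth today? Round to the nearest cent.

D₁ = D₀ × (1 + g) = $292,000.00 × 1.037 = $302,804.0000
Growing perpetuity: P = D₁ / (r − g) = $302,804.0000 / (0.115 − 0.037) = $3,882,102.56

$3882102.56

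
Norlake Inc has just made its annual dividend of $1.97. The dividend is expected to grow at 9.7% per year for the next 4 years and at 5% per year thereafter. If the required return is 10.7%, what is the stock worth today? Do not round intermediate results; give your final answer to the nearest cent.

D_1 = 2.16109
D_2 = 2.37072
D_3 = 2.60068
D_4 = 2.85294
Terminal value at year 4: TV = D_4×(1+g_2)/(r−g_2) = 2.99559/0.057 = 52.55417
P_0 = D_1/(1+r)^1 + D_2/(1+r)^2 + D_3/(1+r)^3 + D_4/(1+r)^4 + TV/(1+r)^4
    = 1.95220 + 1.93457 + 1.91709 + 1.89978 + 34.99586 = 42.69950

$42.70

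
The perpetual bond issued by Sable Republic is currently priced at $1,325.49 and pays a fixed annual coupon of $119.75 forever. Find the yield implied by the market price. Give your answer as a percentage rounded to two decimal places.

P = C/r ⇒ r = C/P = $119.75/$1,325.49 = 0.090344

9.03%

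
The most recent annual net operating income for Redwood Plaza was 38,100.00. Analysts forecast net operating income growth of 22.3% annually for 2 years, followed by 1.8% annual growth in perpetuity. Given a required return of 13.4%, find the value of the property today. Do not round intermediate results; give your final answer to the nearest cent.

474308.56

D_1 = 46596.30000
D_2 = 56987.27490
Terminal value at year 2: TV = D_2×(1+g_2)/(r−g_2) = 58013.04585/0.116 = 500112.46421
P_0 = D_1/(1+r)^1 + D_2/(1+r)^2 + TV/(1+r)^2
    = 41090.21164 + 44315.10479 + 388903.24724 = 474308.56367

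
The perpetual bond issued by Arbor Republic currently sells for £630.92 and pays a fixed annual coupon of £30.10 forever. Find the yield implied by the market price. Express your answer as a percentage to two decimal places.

P = C/r ⇒ r = C/P = £30.10/£630.92 = 0.047708

4.77%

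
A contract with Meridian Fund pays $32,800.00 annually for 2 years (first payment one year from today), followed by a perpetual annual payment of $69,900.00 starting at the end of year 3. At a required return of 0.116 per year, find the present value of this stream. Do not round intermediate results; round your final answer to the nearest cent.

$539554.19

PV of 2-year annuity: $32,800.00 × [1 − (1+0.116)^−2] / 0.116 = 55726.41667
Perpetuity value at year 2: $69,900.00 / 0.116 = 602586.20690
PV of perpetuity: 602586.20690 / (1+0.116)^2 = 483827.77625
Total PV = 55726.41667 + 483827.77625 = 539554.19292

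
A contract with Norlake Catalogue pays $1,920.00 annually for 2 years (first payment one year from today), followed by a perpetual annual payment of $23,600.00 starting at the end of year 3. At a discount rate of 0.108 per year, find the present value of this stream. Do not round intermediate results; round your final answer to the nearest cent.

PV of 2-year annuity: $1,920.00 × [1 − (1+0.108)^−2] / 0.108 = 3296.79782
Perpetuity value at year 2: $23,600.00 / 0.108 = 218518.51852
PV of perpetuity: 218518.51852 / (1+0.108)^2 = 177995.37864
Total PV = 3296.79782 + 177995.37864 = 181292.17646

$181292.18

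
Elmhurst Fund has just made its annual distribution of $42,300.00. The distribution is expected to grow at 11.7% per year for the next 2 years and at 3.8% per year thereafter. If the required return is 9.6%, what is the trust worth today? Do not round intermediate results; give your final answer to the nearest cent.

D_1 = 47249.10000
D_2 = 52777.24470
Terminal value at year 2: TV = D_2×(1+g_2)/(r−g_2) = 54782.78000/0.058 = 944530.68963
P_0 = D_1/(1+r)^1 + D_2/(1+r)^2 + TV/(1+r)^2
    = 43110.49270 + 43936.51491 + 786312.11175 = 873359.11937

$873359.12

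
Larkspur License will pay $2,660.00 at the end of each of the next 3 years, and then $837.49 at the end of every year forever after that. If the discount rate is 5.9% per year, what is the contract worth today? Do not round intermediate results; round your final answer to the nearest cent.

$19075.36

PV of 3-year annuity: $2,660.00 × [1 − (1+0.059)^−3] / 0.059 = 7123.38737
Perpetuity value at year 3: $837.49 / 0.059 = 14194.74576
PV of perpetuity: 14194.74576 / (1+0.059)^3 = 11951.97671
Total PV = 7123.38737 + 11951.97671 = 19075.36408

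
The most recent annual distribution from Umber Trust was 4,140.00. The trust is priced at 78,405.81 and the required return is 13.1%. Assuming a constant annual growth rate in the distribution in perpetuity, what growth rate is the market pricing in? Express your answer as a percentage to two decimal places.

P = D₀(1+g)/(r−g) ⇒ P(r−g) = D₀(1+g) ⇒ g(P+D₀) = P·r − D₀
g = (P·r − D₀)/(P + D₀) = (78,405.81×0.131 − 4,140.00) / (78,405.81 + 4,140.00) = 0.074276

7.43%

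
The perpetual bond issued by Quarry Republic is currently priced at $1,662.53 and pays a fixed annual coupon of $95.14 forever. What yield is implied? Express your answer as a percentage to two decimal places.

5.72%

P = C/r ⇒ r = C/P = $95.14/$1,662.53 = 0.057226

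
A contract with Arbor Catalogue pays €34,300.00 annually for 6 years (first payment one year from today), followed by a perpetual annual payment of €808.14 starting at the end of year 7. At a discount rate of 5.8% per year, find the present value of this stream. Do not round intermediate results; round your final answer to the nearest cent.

PV of 6-year annuity: €34,300.00 × [1 − (1+0.058)^−6] / 0.058 = 169729.29518
Perpetuity value at year 6: €808.14 / 0.058 = 13933.44828
PV of perpetuity: 13933.44828 / (1+0.058)^6 = 9934.46773
Total PV = 169729.29518 + 9934.46773 = 179663.76291

€179663.76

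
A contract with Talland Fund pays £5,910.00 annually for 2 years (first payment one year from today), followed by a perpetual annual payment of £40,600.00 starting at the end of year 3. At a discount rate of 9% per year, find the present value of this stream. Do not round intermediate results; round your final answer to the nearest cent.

£390087.54

PV of 2-year annuity: £5,910.00 × [1 − (1+0.09)^−2] / 0.09 = 10396.34711
Perpetuity value at year 2: £40,600.00 / 0.09 = 451111.11111
PV of perpetuity: 451111.11111 / (1+0.09)^2 = 379691.19696
Total PV = 10396.34711 + 379691.19696 = 390087.54407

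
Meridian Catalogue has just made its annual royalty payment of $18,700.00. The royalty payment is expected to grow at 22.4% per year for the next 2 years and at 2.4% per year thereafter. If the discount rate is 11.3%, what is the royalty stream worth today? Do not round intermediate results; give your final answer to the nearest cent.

$303390.92

D_1 = 22888.80000
D_2 = 28015.89120
Terminal value at year 2: TV = D_2×(1+g_2)/(r−g_2) = 28688.27259/0.089 = 322340.14145
P_0 = D_1/(1+r)^1 + D_2/(1+r)^2 + TV/(1+r)^2
    = 20564.95957 + 22615.91241 + 260210.04840 = 303390.92038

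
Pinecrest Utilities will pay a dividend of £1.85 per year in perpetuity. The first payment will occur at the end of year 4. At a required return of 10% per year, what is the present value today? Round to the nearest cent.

Value at end of year 3: C / r = £1.85 / 0.1 = £18.5000
Discount to today: PV = £18.5000 / (1 + 0.1)^3 = £18.5000 / 1.331000 = £13.90

£13.90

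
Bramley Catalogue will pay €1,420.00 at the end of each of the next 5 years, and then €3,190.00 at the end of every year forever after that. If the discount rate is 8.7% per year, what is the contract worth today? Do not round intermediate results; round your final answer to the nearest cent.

€29728.06

PV of 5-year annuity: €1,420.00 × [1 − (1+0.087)^−5] / 0.087 = 5566.56774
Perpetuity value at year 5: €3,190.00 / 0.087 = 36666.66667
PV of perpetuity: 36666.66667 / (1+0.087)^5 = 24161.48983
Total PV = 5566.56774 + 24161.48983 = 29728.05758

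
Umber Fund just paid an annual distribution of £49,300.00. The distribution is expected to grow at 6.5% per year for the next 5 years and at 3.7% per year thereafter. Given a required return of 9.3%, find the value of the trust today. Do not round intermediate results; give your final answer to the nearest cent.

D_1 = 52504.50000
D_2 = 55917.29250
D_3 = 59551.91651
D_4 = 63422.79109
D_5 = 67545.27251
Terminal value at year 5: TV = D_5×(1+g_2)/(r−g_2) = 70044.44759/0.056 = 1250793.70695
P_0 = D_1/(1+r)^1 + D_2/(1+r)^2 + D_3/(1+r)^3 + D_4/(1+r)^4 + D_5/(1+r)^5 + TV/(1+r)^5
    = 48037.05398 + 46806.46156 + 45607.39393 + 44439.04349 + 43300.62335 + 801834.75732 = 1030025.33362

£1030025.33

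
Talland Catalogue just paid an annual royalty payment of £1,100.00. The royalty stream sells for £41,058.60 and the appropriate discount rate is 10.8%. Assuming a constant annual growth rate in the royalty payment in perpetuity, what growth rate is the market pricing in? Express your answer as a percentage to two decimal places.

P = D₀(1+g)/(r−g) ⇒ P(r−g) = D₀(1+g) ⇒ g(P+D₀) = P·r − D₀
g = (P·r − D₀)/(P + D₀) = (£41,058.60×0.108 − £1,100.00) / (£41,058.60 + £1,100.00) = 0.079090

7.91%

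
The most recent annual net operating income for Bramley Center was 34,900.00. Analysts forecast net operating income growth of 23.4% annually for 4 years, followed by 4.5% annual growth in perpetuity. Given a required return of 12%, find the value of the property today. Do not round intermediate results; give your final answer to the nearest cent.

895513.86

D_1 = 43066.60000
D_2 = 53144.18440
D_3 = 65579.92355
D_4 = 80925.62566
Terminal value at year 4: TV = D_4×(1+g_2)/(r−g_2) = 84567.27881/0.075 = 1127563.71753
P_0 = D_1/(1+r)^1 + D_2/(1+r)^2 + D_3/(1+r)^3 + D_4/(1+r)^4 + TV/(1+r)^4
    = 38452.32143 + 42366.21843 + 46678.49424 + 51429.69811 + 716587.12705 = 895513.85925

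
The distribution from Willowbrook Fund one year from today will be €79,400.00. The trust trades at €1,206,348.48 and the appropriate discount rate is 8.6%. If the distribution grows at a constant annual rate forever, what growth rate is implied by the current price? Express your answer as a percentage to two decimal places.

2.02%

P = D₁/(r−g) ⇒ g = r − D₁/P = 0.086 − €79,400.00/€1,206,348.48 = 0.020182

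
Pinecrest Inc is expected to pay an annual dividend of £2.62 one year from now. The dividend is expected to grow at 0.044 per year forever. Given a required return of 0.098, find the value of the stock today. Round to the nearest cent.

£48.52

Growing perpetuity: P = D₁ / (r − g) = £2.6200 / (0.098 − 0.044) = £48.52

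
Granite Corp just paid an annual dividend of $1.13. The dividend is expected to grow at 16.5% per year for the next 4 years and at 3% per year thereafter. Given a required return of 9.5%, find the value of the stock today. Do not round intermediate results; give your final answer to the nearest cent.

D_1 = 1.31645
D_2 = 1.53366
D_3 = 1.78672
D_4 = 2.08153
Terminal value at year 4: TV = D_4×(1+g_2)/(r−g_2) = 2.14397/0.065 = 32.98420
P_0 = D_1/(1+r)^1 + D_2/(1+r)^2 + D_3/(1+r)^3 + D_4/(1+r)^4 + TV/(1+r)^4
    = 1.20224 + 1.27909 + 1.36086 + 1.44786 + 22.94296 = 28.23301

$28.23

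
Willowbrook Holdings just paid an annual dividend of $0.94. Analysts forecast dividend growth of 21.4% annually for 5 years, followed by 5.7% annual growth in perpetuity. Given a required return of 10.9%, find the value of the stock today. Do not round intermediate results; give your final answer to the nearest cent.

D_1 = 1.14116
D_2 = 1.38537
D_3 = 1.68184
D_4 = 2.04175
D_5 = 2.47868
Terminal value at year 5: TV = D_5×(1+g_2)/(r−g_2) = 2.61997/0.052 = 50.38403
P_0 = D_1/(1+r)^1 + D_2/(1+r)^2 + D_3/(1+r)^3 + D_4/(1+r)^4 + D_5/(1+r)^5 + TV/(1+r)^5
    = 1.02900 + 1.12642 + 1.23307 + 1.34982 + 1.47762 + 30.03552 = 36.25147

$36.25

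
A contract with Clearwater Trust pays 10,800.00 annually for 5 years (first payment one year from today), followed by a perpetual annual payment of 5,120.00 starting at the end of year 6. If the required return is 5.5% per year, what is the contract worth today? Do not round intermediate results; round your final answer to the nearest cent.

117346.12

PV of 5-year annuity: 10,800.00 × [1 − (1+0.055)^−5] / 0.055 = 46119.07234
Perpetuity value at year 5: 5,120.00 / 0.055 = 93090.90909
PV of perpetuity: 93090.90909 / (1+0.055)^5 = 71227.05258
Total PV = 46119.07234 + 71227.05258 = 117346.12491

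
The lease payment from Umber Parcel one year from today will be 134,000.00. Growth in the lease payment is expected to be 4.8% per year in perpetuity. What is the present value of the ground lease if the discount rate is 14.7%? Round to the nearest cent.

Growing perpetuity: P = D₁ / (r − g) = 134,000.0000 / (0.147 − 0.048) = 1,353,535.35

1353535.35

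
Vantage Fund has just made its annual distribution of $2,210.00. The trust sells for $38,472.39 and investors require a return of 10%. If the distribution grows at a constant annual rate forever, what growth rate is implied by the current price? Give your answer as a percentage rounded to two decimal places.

4.02%

P = D₀(1+g)/(r−g) ⇒ P(r−g) = D₀(1+g) ⇒ g(P+D₀) = P·r − D₀
g = (P·r − D₀)/(P + D₀) = ($38,472.39×0.1 − $2,210.00) / ($38,472.39 + $2,210.00) = 0.040244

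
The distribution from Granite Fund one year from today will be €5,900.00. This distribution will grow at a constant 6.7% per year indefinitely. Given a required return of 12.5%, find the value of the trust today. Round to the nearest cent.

Growing perpetuity: P = D₁ / (r − g) = €5,900.0000 / (0.125 − 0.067) = €101,724.14

€101724.14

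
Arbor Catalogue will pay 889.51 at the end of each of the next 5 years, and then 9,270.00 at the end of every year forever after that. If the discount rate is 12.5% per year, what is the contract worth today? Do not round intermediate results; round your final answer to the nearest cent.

44320.69

PV of 5-year annuity: 889.51 × [1 − (1+0.125)^−5] / 0.125 = 3167.16115
Perpetuity value at year 5: 9,270.00 / 0.125 = 74160.00000
PV of perpetuity: 74160.00000 / (1+0.125)^5 = 41153.53147
Total PV = 3167.16115 + 41153.53147 = 44320.69262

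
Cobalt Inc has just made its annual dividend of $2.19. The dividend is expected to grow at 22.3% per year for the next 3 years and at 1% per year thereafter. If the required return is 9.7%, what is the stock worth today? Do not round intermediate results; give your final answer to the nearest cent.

D_1 = 2.67837
D_2 = 3.27565
D_3 = 4.00612
Terminal value at year 3: TV = D_3×(1+g_2)/(r−g_2) = 4.04618/0.087 = 46.50778
P_0 = D_1/(1+r)^1 + D_2/(1+r)^2 + D_3/(1+r)^3 + TV/(1+r)^3
    = 2.44154 + 2.72197 + 3.03462 + 35.22944 = 43.42757

$43.43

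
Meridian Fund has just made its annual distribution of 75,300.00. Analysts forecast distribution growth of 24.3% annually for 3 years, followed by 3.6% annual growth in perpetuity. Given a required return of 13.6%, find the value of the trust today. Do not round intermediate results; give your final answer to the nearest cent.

1293148.39

D_1 = 93597.90000
D_2 = 116342.18970
D_3 = 144613.34180
Terminal value at year 3: TV = D_3×(1+g_2)/(r−g_2) = 149819.42210/0.1 = 1498194.22102
P_0 = D_1/(1+r)^1 + D_2/(1+r)^2 + D_3/(1+r)^3 + TV/(1+r)^3
    = 82392.51761 + 90153.08044 + 98644.61179 + 1021958.17812 = 1293148.38796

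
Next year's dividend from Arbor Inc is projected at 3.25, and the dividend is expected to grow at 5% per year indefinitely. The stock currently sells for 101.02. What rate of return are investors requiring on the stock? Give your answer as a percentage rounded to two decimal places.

8.22%

P = D₁/(r − g) ⇒ r = D₁/P + g = 3.2500/101.02 + 0.05 = 0.032172 + 0.05 = 0.082172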